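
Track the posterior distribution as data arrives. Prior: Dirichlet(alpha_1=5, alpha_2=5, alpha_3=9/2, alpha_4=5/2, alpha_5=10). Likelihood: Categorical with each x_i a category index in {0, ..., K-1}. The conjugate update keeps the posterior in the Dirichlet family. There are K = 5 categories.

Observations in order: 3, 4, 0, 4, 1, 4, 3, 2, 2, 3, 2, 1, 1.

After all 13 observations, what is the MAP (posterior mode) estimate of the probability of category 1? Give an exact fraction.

obs 1: x=3 → posterior Dirichlet(5, 5, 9/2, 7/2, 10)
obs 2: x=4 → posterior Dirichlet(5, 5, 9/2, 7/2, 11)
obs 3: x=0 → posterior Dirichlet(6, 5, 9/2, 7/2, 11)
obs 4: x=4 → posterior Dirichlet(6, 5, 9/2, 7/2, 12)
obs 5: x=1 → posterior Dirichlet(6, 6, 9/2, 7/2, 12)
obs 6: x=4 → posterior Dirichlet(6, 6, 9/2, 7/2, 13)
obs 7: x=3 → posterior Dirichlet(6, 6, 9/2, 9/2, 13)
obs 8: x=2 → posterior Dirichlet(6, 6, 11/2, 9/2, 13)
obs 9: x=2 → posterior Dirichlet(6, 6, 13/2, 9/2, 13)
obs 10: x=3 → posterior Dirichlet(6, 6, 13/2, 11/2, 13)
obs 11: x=2 → posterior Dirichlet(6, 6, 15/2, 11/2, 13)
obs 12: x=1 → posterior Dirichlet(6, 7, 15/2, 11/2, 13)
obs 13: x=1 → posterior Dirichlet(6, 8, 15/2, 11/2, 13)

1/5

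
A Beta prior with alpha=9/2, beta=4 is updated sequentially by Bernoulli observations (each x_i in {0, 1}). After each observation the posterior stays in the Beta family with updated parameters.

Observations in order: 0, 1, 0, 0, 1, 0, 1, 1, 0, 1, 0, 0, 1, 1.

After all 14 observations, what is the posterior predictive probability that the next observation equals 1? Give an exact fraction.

obs 1: x=0 → posterior Beta(9/2, 5)
obs 2: x=1 → posterior Beta(11/2, 5)
obs 3: x=0 → posterior Beta(11/2, 6)
obs 4: x=0 → posterior Beta(11/2, 7)
obs 5: x=1 → posterior Beta(13/2, 7)
obs 6: x=0 → posterior Beta(13/2, 8)
obs 7: x=1 → posterior Beta(15/2, 8)
obs 8: x=1 → posterior Beta(17/2, 8)
obs 9: x=0 → posterior Beta(17/2, 9)
obs 10: x=1 → posterior Beta(19/2, 9)
obs 11: x=0 → posterior Beta(19/2, 10)
obs 12: x=0 → posterior Beta(19/2, 11)
obs 13: x=1 → posterior Beta(21/2, 11)
obs 14: x=1 → posterior Beta(23/2, 11)

23/45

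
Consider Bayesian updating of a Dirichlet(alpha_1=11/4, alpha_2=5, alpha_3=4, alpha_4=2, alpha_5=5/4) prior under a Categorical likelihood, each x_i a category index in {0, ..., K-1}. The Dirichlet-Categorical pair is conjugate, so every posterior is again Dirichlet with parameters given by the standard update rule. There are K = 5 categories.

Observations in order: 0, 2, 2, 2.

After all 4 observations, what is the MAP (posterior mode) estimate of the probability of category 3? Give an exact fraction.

obs 1: x=0 → posterior Dirichlet(15/4, 5, 4, 2, 5/4)
obs 2: x=2 → posterior Dirichlet(15/4, 5, 5, 2, 5/4)
obs 3: x=2 → posterior Dirichlet(15/4, 5, 6, 2, 5/4)
obs 4: x=2 → posterior Dirichlet(15/4, 5, 7, 2, 5/4)

1/14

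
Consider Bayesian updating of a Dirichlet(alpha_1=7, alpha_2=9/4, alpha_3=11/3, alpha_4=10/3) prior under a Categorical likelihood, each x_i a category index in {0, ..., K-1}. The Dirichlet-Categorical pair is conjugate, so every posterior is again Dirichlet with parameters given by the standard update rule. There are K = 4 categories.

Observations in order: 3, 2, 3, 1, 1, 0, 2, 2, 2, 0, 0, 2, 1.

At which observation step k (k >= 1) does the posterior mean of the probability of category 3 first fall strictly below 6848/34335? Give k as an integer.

k = 11

obs 1: x=3 → posterior Dirichlet(7, 9/4, 11/3, 13/3)
obs 2: x=2 → posterior Dirichlet(7, 9/4, 14/3, 13/3)
obs 3: x=3 → posterior Dirichlet(7, 9/4, 14/3, 16/3)
obs 4: x=1 → posterior Dirichlet(7, 13/4, 14/3, 16/3)
obs 5: x=1 → posterior Dirichlet(7, 17/4, 14/3, 16/3)
obs 6: x=0 → posterior Dirichlet(8, 17/4, 14/3, 16/3)
obs 7: x=2 → posterior Dirichlet(8, 17/4, 17/3, 16/3)
obs 8: x=2 → posterior Dirichlet(8, 17/4, 20/3, 16/3)
obs 9: x=2 → posterior Dirichlet(8, 17/4, 23/3, 16/3)
obs 10: x=0 → posterior Dirichlet(9, 17/4, 23/3, 16/3)
obs 11: x=0 → posterior Dirichlet(10, 17/4, 23/3, 16/3)
obs 12: x=2 → posterior Dirichlet(10, 17/4, 26/3, 16/3)
obs 13: x=1 → posterior Dirichlet(10, 21/4, 26/3, 16/3)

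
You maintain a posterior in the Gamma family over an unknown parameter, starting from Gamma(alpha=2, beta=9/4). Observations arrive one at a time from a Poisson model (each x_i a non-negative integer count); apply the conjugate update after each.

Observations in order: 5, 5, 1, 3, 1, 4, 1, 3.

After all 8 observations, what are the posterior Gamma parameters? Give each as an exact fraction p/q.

alpha=25, beta=41/4

obs 1: x=5 → posterior Gamma(7, 13/4)
obs 2: x=5 → posterior Gamma(12, 17/4)
obs 3: x=1 → posterior Gamma(13, 21/4)
obs 4: x=3 → posterior Gamma(16, 25/4)
obs 5: x=1 → posterior Gamma(17, 29/4)
obs 6: x=4 → posterior Gamma(21, 33/4)
obs 7: x=1 → posterior Gamma(22, 37/4)
obs 8: x=3 → posterior Gamma(25, 41/4)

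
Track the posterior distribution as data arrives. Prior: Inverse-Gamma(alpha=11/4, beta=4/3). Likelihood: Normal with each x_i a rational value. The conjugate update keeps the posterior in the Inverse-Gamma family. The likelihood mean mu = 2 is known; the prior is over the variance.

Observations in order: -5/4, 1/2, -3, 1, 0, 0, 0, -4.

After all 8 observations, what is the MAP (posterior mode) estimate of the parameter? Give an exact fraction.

obs 1: x=-5/4 → posterior Inverse-Gamma(13/4, 635/96)
obs 2: x=1/2 → posterior Inverse-Gamma(15/4, 743/96)
obs 3: x=-3 → posterior Inverse-Gamma(17/4, 1943/96)
obs 4: x=1 → posterior Inverse-Gamma(19/4, 1991/96)
obs 5: x=0 → posterior Inverse-Gamma(21/4, 2183/96)
obs 6: x=0 → posterior Inverse-Gamma(23/4, 2375/96)
obs 7: x=0 → posterior Inverse-Gamma(25/4, 2567/96)
obs 8: x=-4 → posterior Inverse-Gamma(27/4, 4295/96)

4295/744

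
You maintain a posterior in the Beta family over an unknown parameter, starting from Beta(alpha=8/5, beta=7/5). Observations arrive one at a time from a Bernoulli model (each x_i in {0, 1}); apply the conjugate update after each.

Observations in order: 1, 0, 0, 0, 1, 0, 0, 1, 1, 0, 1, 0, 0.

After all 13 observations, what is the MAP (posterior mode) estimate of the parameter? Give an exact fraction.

2/5

obs 1: x=1 → posterior Beta(13/5, 7/5)
obs 2: x=0 → posterior Beta(13/5, 12/5)
obs 3: x=0 → posterior Beta(13/5, 17/5)
obs 4: x=0 → posterior Beta(13/5, 22/5)
obs 5: x=1 → posterior Beta(18/5, 22/5)
obs 6: x=0 → posterior Beta(18/5, 27/5)
obs 7: x=0 → posterior Beta(18/5, 32/5)
obs 8: x=1 → posterior Beta(23/5, 32/5)
obs 9: x=1 → posterior Beta(28/5, 32/5)
obs 10: x=0 → posterior Beta(28/5, 37/5)
obs 11: x=1 → posterior Beta(33/5, 37/5)
obs 12: x=0 → posterior Beta(33/5, 42/5)
obs 13: x=0 → posterior Beta(33/5, 47/5)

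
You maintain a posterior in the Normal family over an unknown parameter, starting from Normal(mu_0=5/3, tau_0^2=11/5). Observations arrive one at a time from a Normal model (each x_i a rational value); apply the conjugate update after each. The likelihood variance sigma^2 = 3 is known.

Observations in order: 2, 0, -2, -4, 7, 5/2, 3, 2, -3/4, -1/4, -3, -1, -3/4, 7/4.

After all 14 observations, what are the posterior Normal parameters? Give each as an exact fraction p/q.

obs 1: x=2 → posterior Normal(47/26, 33/26)
obs 2: x=0 → posterior Normal(47/37, 33/37)
obs 3: x=-2 → posterior Normal(25/48, 11/16)
obs 4: x=-4 → posterior Normal(-19/59, 33/59)
obs 5: x=7 → posterior Normal(29/35, 33/70)
obs 6: x=5/2 → posterior Normal(19/18, 11/27)
obs 7: x=3 → posterior Normal(237/184, 33/92)
obs 8: x=2 → posterior Normal(281/206, 33/103)
obs 9: x=-3/4 → posterior Normal(529/456, 11/38)
obs 10: x=-1/4 → posterior Normal(259/250, 33/125)
obs 11: x=-3 → posterior Normal(193/272, 33/136)
obs 12: x=-1 → posterior Normal(57/98, 11/49)
obs 13: x=-3/4 → posterior Normal(309/632, 33/158)
obs 14: x=7/4 → posterior Normal(193/338, 33/169)

mu_0=193/338, tau_0^2=33/169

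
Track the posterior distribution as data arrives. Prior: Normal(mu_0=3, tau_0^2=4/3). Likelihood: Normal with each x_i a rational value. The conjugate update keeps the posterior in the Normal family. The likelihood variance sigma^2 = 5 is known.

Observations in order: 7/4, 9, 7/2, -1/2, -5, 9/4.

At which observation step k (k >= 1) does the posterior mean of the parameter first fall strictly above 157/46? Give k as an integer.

obs 1: x=7/4 → posterior Normal(52/19, 20/19)
obs 2: x=9 → posterior Normal(88/23, 20/23)
obs 3: x=7/2 → posterior Normal(34/9, 20/27)
obs 4: x=-1/2 → posterior Normal(100/31, 20/31)
obs 5: x=-5 → posterior Normal(16/7, 4/7)
obs 6: x=9/4 → posterior Normal(89/39, 20/39)

k = 2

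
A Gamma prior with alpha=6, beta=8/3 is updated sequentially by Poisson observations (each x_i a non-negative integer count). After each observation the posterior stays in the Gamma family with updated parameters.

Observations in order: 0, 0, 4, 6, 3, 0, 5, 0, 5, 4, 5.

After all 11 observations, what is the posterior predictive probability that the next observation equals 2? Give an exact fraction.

128779659591264728013517789033597251652905441633871395962832010749/547150826329050817707232047731001563323399357039042635859624984576

obs 1: x=0 → posterior Gamma(6, 11/3)
obs 2: x=0 → posterior Gamma(6, 14/3)
obs 3: x=4 → posterior Gamma(10, 17/3)
obs 4: x=6 → posterior Gamma(16, 20/3)
obs 5: x=3 → posterior Gamma(19, 23/3)
obs 6: x=0 → posterior Gamma(19, 26/3)
obs 7: x=5 → posterior Gamma(24, 29/3)
obs 8: x=0 → posterior Gamma(24, 32/3)
obs 9: x=5 → posterior Gamma(29, 35/3)
obs 10: x=4 → posterior Gamma(33, 38/3)
obs 11: x=5 → posterior Gamma(38, 41/3)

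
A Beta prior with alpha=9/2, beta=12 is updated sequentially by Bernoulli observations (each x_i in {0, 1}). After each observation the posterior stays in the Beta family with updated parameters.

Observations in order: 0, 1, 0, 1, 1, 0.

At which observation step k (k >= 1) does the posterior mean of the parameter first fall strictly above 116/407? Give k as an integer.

k = 2

obs 1: x=0 → posterior Beta(9/2, 13)
obs 2: x=1 → posterior Beta(11/2, 13)
obs 3: x=0 → posterior Beta(11/2, 14)
obs 4: x=1 → posterior Beta(13/2, 14)
obs 5: x=1 → posterior Beta(15/2, 14)
obs 6: x=0 → posterior Beta(15/2, 15)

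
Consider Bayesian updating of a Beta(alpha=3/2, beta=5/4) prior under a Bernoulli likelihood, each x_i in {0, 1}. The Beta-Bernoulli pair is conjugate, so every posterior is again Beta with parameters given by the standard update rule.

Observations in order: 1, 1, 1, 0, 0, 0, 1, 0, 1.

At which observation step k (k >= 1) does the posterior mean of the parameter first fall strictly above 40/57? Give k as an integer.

obs 1: x=1 → posterior Beta(5/2, 5/4)
obs 2: x=1 → posterior Beta(7/2, 5/4)
obs 3: x=1 → posterior Beta(9/2, 5/4)
obs 4: x=0 → posterior Beta(9/2, 9/4)
obs 5: x=0 → posterior Beta(9/2, 13/4)
obs 6: x=0 → posterior Beta(9/2, 17/4)
obs 7: x=1 → posterior Beta(11/2, 17/4)
obs 8: x=0 → posterior Beta(11/2, 21/4)
obs 9: x=1 → posterior Beta(13/2, 21/4)

k = 2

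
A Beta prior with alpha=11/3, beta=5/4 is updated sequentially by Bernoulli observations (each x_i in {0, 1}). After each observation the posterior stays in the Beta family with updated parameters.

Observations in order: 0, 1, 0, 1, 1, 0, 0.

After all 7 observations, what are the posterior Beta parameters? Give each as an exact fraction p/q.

obs 1: x=0 → posterior Beta(11/3, 9/4)
obs 2: x=1 → posterior Beta(14/3, 9/4)
obs 3: x=0 → posterior Beta(14/3, 13/4)
obs 4: x=1 → posterior Beta(17/3, 13/4)
obs 5: x=1 → posterior Beta(20/3, 13/4)
obs 6: x=0 → posterior Beta(20/3, 17/4)
obs 7: x=0 → posterior Beta(20/3, 21/4)

alpha=20/3, beta=21/4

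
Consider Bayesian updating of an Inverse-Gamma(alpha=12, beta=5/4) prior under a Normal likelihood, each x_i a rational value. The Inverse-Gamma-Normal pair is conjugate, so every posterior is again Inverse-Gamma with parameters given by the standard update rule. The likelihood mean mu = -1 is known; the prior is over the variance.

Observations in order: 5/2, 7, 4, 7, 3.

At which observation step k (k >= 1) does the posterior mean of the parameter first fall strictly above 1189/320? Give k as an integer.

obs 1: x=5/2 → posterior Inverse-Gamma(25/2, 59/8)
obs 2: x=7 → posterior Inverse-Gamma(13, 315/8)
obs 3: x=4 → posterior Inverse-Gamma(27/2, 415/8)
obs 4: x=7 → posterior Inverse-Gamma(14, 671/8)
obs 5: x=3 → posterior Inverse-Gamma(29/2, 735/8)

k = 3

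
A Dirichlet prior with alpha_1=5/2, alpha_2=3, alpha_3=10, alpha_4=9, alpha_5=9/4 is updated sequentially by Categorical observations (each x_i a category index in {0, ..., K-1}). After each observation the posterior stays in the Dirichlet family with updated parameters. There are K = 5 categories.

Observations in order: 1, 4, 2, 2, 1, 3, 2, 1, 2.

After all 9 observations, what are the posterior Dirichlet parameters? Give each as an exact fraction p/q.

obs 1: x=1 → posterior Dirichlet(5/2, 4, 10, 9, 9/4)
obs 2: x=4 → posterior Dirichlet(5/2, 4, 10, 9, 13/4)
obs 3: x=2 → posterior Dirichlet(5/2, 4, 11, 9, 13/4)
obs 4: x=2 → posterior Dirichlet(5/2, 4, 12, 9, 13/4)
obs 5: x=1 → posterior Dirichlet(5/2, 5, 12, 9, 13/4)
obs 6: x=3 → posterior Dirichlet(5/2, 5, 12, 10, 13/4)
obs 7: x=2 → posterior Dirichlet(5/2, 5, 13, 10, 13/4)
obs 8: x=1 → posterior Dirichlet(5/2, 6, 13, 10, 13/4)
obs 9: x=2 → posterior Dirichlet(5/2, 6, 14, 10, 13/4)

alpha_1=5/2, alpha_2=6, alpha_3=14, alpha_4=10, alpha_5=13/4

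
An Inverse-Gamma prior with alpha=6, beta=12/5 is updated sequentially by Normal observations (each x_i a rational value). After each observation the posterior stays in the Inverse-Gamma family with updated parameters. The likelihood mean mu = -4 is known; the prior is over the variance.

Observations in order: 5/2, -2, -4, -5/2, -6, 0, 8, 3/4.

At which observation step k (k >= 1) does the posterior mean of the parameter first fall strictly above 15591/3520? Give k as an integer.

obs 1: x=5/2 → posterior Inverse-Gamma(13/2, 941/40)
obs 2: x=-2 → posterior Inverse-Gamma(7, 1021/40)
obs 3: x=-4 → posterior Inverse-Gamma(15/2, 1021/40)
obs 4: x=-5/2 → posterior Inverse-Gamma(8, 533/20)
obs 5: x=-6 → posterior Inverse-Gamma(17/2, 573/20)
obs 6: x=0 → posterior Inverse-Gamma(9, 733/20)
obs 7: x=8 → posterior Inverse-Gamma(19/2, 2173/20)
obs 8: x=3/4 → posterior Inverse-Gamma(10, 19189/160)

k = 6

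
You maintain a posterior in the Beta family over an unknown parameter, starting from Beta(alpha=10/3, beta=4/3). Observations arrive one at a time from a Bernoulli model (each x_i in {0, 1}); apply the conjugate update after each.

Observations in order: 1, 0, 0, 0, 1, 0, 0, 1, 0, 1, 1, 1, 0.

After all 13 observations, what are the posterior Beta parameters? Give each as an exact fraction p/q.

alpha=28/3, beta=25/3

obs 1: x=1 → posterior Beta(13/3, 4/3)
obs 2: x=0 → posterior Beta(13/3, 7/3)
obs 3: x=0 → posterior Beta(13/3, 10/3)
obs 4: x=0 → posterior Beta(13/3, 13/3)
obs 5: x=1 → posterior Beta(16/3, 13/3)
obs 6: x=0 → posterior Beta(16/3, 16/3)
obs 7: x=0 → posterior Beta(16/3, 19/3)
obs 8: x=1 → posterior Beta(19/3, 19/3)
obs 9: x=0 → posterior Beta(19/3, 22/3)
obs 10: x=1 → posterior Beta(22/3, 22/3)
obs 11: x=1 → posterior Beta(25/3, 22/3)
obs 12: x=1 → posterior Beta(28/3, 22/3)
obs 13: x=0 → posterior Beta(28/3, 25/3)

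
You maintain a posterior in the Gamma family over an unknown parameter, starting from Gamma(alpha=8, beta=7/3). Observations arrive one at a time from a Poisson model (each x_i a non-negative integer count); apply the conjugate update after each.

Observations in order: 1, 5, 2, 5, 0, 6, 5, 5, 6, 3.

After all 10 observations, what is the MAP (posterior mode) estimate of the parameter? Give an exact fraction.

obs 1: x=1 → posterior Gamma(9, 10/3)
obs 2: x=5 → posterior Gamma(14, 13/3)
obs 3: x=2 → posterior Gamma(16, 16/3)
obs 4: x=5 → posterior Gamma(21, 19/3)
obs 5: x=0 → posterior Gamma(21, 22/3)
obs 6: x=6 → posterior Gamma(27, 25/3)
obs 7: x=5 → posterior Gamma(32, 28/3)
obs 8: x=5 → posterior Gamma(37, 31/3)
obs 9: x=6 → posterior Gamma(43, 34/3)
obs 10: x=3 → posterior Gamma(46, 37/3)

135/37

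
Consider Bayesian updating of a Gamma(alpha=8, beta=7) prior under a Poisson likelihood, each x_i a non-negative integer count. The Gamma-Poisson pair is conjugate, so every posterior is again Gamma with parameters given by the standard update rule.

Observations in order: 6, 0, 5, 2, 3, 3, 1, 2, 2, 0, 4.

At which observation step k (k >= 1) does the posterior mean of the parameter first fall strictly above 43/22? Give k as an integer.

obs 1: x=6 → posterior Gamma(14, 8)
obs 2: x=0 → posterior Gamma(14, 9)
obs 3: x=5 → posterior Gamma(19, 10)
obs 4: x=2 → posterior Gamma(21, 11)
obs 5: x=3 → posterior Gamma(24, 12)
obs 6: x=3 → posterior Gamma(27, 13)
obs 7: x=1 → posterior Gamma(28, 14)
obs 8: x=2 → posterior Gamma(30, 15)
obs 9: x=2 → posterior Gamma(32, 16)
obs 10: x=0 → posterior Gamma(32, 17)
obs 11: x=4 → posterior Gamma(36, 18)

k = 5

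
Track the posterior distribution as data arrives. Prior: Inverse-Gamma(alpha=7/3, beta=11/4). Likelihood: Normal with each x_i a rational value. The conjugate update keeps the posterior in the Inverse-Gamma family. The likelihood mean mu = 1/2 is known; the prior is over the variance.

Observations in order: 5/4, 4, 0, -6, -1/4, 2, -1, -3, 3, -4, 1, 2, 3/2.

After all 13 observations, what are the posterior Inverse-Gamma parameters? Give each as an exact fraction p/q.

alpha=53/6, beta=865/16

obs 1: x=5/4 → posterior Inverse-Gamma(17/6, 97/32)
obs 2: x=4 → posterior Inverse-Gamma(10/3, 293/32)
obs 3: x=0 → posterior Inverse-Gamma(23/6, 297/32)
obs 4: x=-6 → posterior Inverse-Gamma(13/3, 973/32)
obs 5: x=-1/4 → posterior Inverse-Gamma(29/6, 491/16)
obs 6: x=2 → posterior Inverse-Gamma(16/3, 509/16)
obs 7: x=-1 → posterior Inverse-Gamma(35/6, 527/16)
obs 8: x=-3 → posterior Inverse-Gamma(19/3, 625/16)
obs 9: x=3 → posterior Inverse-Gamma(41/6, 675/16)
obs 10: x=-4 → posterior Inverse-Gamma(22/3, 837/16)
obs 11: x=1 → posterior Inverse-Gamma(47/6, 839/16)
obs 12: x=2 → posterior Inverse-Gamma(25/3, 857/16)
obs 13: x=3/2 → posterior Inverse-Gamma(53/6, 865/16)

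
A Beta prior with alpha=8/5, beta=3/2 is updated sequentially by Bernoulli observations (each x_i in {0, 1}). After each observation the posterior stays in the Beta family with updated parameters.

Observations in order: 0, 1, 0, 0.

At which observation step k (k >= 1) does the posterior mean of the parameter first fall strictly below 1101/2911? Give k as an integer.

k = 4

obs 1: x=0 → posterior Beta(8/5, 5/2)
obs 2: x=1 → posterior Beta(13/5, 5/2)
obs 3: x=0 → posterior Beta(13/5, 7/2)
obs 4: x=0 → posterior Beta(13/5, 9/2)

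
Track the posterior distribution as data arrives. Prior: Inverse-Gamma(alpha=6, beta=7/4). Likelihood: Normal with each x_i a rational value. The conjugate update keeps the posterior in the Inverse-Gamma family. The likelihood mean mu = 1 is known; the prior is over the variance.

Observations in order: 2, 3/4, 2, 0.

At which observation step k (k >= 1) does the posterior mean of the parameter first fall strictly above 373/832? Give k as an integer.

obs 1: x=2 → posterior Inverse-Gamma(13/2, 9/4)
obs 2: x=3/4 → posterior Inverse-Gamma(7, 73/32)
obs 3: x=2 → posterior Inverse-Gamma(15/2, 89/32)
obs 4: x=0 → posterior Inverse-Gamma(8, 105/32)

k = 4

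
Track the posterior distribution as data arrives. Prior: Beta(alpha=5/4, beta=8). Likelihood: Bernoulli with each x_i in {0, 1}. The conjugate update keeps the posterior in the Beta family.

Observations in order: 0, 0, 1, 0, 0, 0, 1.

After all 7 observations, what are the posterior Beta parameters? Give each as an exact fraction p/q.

alpha=13/4, beta=13

obs 1: x=0 → posterior Beta(5/4, 9)
obs 2: x=0 → posterior Beta(5/4, 10)
obs 3: x=1 → posterior Beta(9/4, 10)
obs 4: x=0 → posterior Beta(9/4, 11)
obs 5: x=0 → posterior Beta(9/4, 12)
obs 6: x=0 → posterior Beta(9/4, 13)
obs 7: x=1 → posterior Beta(13/4, 13)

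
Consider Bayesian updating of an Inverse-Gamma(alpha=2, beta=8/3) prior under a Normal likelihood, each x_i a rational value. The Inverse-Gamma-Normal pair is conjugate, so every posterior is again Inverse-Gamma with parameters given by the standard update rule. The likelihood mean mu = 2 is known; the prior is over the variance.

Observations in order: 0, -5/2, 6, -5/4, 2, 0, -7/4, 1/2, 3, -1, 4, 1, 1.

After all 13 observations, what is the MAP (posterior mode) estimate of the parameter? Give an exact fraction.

2219/456

obs 1: x=0 → posterior Inverse-Gamma(5/2, 14/3)
obs 2: x=-5/2 → posterior Inverse-Gamma(3, 355/24)
obs 3: x=6 → posterior Inverse-Gamma(7/2, 547/24)
obs 4: x=-5/4 → posterior Inverse-Gamma(4, 2695/96)
obs 5: x=2 → posterior Inverse-Gamma(9/2, 2695/96)
obs 6: x=0 → posterior Inverse-Gamma(5, 2887/96)
obs 7: x=-7/4 → posterior Inverse-Gamma(11/2, 1781/48)
obs 8: x=1/2 → posterior Inverse-Gamma(6, 1835/48)
obs 9: x=3 → posterior Inverse-Gamma(13/2, 1859/48)
obs 10: x=-1 → posterior Inverse-Gamma(7, 2075/48)
obs 11: x=4 → posterior Inverse-Gamma(15/2, 2171/48)
obs 12: x=1 → posterior Inverse-Gamma(8, 2195/48)
obs 13: x=1 → posterior Inverse-Gamma(17/2, 2219/48)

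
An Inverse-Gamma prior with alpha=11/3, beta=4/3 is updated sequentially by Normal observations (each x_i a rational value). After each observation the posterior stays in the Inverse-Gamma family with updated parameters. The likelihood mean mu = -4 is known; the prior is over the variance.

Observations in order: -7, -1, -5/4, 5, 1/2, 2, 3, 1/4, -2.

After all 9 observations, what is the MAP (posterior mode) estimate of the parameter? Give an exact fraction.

obs 1: x=-7 → posterior Inverse-Gamma(25/6, 35/6)
obs 2: x=-1 → posterior Inverse-Gamma(14/3, 31/3)
obs 3: x=-5/4 → posterior Inverse-Gamma(31/6, 1355/96)
obs 4: x=5 → posterior Inverse-Gamma(17/3, 5243/96)
obs 5: x=1/2 → posterior Inverse-Gamma(37/6, 6215/96)
obs 6: x=2 → posterior Inverse-Gamma(20/3, 7943/96)
obs 7: x=3 → posterior Inverse-Gamma(43/6, 10295/96)
obs 8: x=1/4 → posterior Inverse-Gamma(23/3, 5581/48)
obs 9: x=-2 → posterior Inverse-Gamma(49/6, 5677/48)

5677/440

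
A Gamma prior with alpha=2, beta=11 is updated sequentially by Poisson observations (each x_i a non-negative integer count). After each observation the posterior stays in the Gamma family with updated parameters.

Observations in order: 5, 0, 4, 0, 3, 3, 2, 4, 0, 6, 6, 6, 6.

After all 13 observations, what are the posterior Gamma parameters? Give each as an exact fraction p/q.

alpha=47, beta=24

obs 1: x=5 → posterior Gamma(7, 12)
obs 2: x=0 → posterior Gamma(7, 13)
obs 3: x=4 → posterior Gamma(11, 14)
obs 4: x=0 → posterior Gamma(11, 15)
obs 5: x=3 → posterior Gamma(14, 16)
obs 6: x=3 → posterior Gamma(17, 17)
obs 7: x=2 → posterior Gamma(19, 18)
obs 8: x=4 → posterior Gamma(23, 19)
obs 9: x=0 → posterior Gamma(23, 20)
obs 10: x=6 → posterior Gamma(29, 21)
obs 11: x=6 → posterior Gamma(35, 22)
obs 12: x=6 → posterior Gamma(41, 23)
obs 13: x=6 → posterior Gamma(47, 24)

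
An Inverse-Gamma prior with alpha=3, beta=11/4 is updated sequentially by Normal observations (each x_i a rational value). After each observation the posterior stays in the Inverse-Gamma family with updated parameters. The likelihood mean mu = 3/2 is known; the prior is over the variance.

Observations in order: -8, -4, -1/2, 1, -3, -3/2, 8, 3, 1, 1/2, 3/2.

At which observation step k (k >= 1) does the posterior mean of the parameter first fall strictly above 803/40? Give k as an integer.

obs 1: x=-8 → posterior Inverse-Gamma(7/2, 383/8)
obs 2: x=-4 → posterior Inverse-Gamma(4, 63)
obs 3: x=-1/2 → posterior Inverse-Gamma(9/2, 65)
obs 4: x=1 → posterior Inverse-Gamma(5, 521/8)
obs 5: x=-3 → posterior Inverse-Gamma(11/2, 301/4)
obs 6: x=-3/2 → posterior Inverse-Gamma(6, 319/4)
obs 7: x=8 → posterior Inverse-Gamma(13/2, 807/8)
obs 8: x=3 → posterior Inverse-Gamma(7, 102)
obs 9: x=1 → posterior Inverse-Gamma(15/2, 817/8)
obs 10: x=1/2 → posterior Inverse-Gamma(8, 821/8)
obs 11: x=3/2 → posterior Inverse-Gamma(17/2, 821/8)

k = 2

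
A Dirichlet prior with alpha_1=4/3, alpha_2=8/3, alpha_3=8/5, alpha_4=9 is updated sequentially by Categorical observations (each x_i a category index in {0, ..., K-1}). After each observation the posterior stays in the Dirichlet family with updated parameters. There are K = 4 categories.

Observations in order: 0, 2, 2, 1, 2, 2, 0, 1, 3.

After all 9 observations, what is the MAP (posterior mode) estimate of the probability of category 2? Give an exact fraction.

23/98

obs 1: x=0 → posterior Dirichlet(7/3, 8/3, 8/5, 9)
obs 2: x=2 → posterior Dirichlet(7/3, 8/3, 13/5, 9)
obs 3: x=2 → posterior Dirichlet(7/3, 8/3, 18/5, 9)
obs 4: x=1 → posterior Dirichlet(7/3, 11/3, 18/5, 9)
obs 5: x=2 → posterior Dirichlet(7/3, 11/3, 23/5, 9)
obs 6: x=2 → posterior Dirichlet(7/3, 11/3, 28/5, 9)
obs 7: x=0 → posterior Dirichlet(10/3, 11/3, 28/5, 9)
obs 8: x=1 → posterior Dirichlet(10/3, 14/3, 28/5, 9)
obs 9: x=3 → posterior Dirichlet(10/3, 14/3, 28/5, 10)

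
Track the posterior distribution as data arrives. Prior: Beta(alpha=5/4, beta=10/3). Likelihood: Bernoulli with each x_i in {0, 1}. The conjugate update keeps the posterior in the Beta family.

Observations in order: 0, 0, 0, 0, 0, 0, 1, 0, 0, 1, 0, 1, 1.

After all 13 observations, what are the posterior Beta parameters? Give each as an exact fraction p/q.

obs 1: x=0 → posterior Beta(5/4, 13/3)
obs 2: x=0 → posterior Beta(5/4, 16/3)
obs 3: x=0 → posterior Beta(5/4, 19/3)
obs 4: x=0 → posterior Beta(5/4, 22/3)
obs 5: x=0 → posterior Beta(5/4, 25/3)
obs 6: x=0 → posterior Beta(5/4, 28/3)
obs 7: x=1 → posterior Beta(9/4, 28/3)
obs 8: x=0 → posterior Beta(9/4, 31/3)
obs 9: x=0 → posterior Beta(9/4, 34/3)
obs 10: x=1 → posterior Beta(13/4, 34/3)
obs 11: x=0 → posterior Beta(13/4, 37/3)
obs 12: x=1 → posterior Beta(17/4, 37/3)
obs 13: x=1 → posterior Beta(21/4, 37/3)

alpha=21/4, beta=37/3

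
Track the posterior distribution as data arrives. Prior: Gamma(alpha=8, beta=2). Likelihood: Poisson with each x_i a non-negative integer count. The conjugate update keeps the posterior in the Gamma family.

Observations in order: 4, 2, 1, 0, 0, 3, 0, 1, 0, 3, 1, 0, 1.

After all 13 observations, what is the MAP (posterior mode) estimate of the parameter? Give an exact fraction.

23/15

obs 1: x=4 → posterior Gamma(12, 3)
obs 2: x=2 → posterior Gamma(14, 4)
obs 3: x=1 → posterior Gamma(15, 5)
obs 4: x=0 → posterior Gamma(15, 6)
obs 5: x=0 → posterior Gamma(15, 7)
obs 6: x=3 → posterior Gamma(18, 8)
obs 7: x=0 → posterior Gamma(18, 9)
obs 8: x=1 → posterior Gamma(19, 10)
obs 9: x=0 → posterior Gamma(19, 11)
obs 10: x=3 → posterior Gamma(22, 12)
obs 11: x=1 → posterior Gamma(23, 13)
obs 12: x=0 → posterior Gamma(23, 14)
obs 13: x=1 → posterior Gamma(24, 15)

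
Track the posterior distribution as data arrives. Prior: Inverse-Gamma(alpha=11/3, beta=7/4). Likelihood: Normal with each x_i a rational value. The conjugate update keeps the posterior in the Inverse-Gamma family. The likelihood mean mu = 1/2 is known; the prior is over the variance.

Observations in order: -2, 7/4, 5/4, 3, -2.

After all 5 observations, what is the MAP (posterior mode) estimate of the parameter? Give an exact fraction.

obs 1: x=-2 → posterior Inverse-Gamma(25/6, 39/8)
obs 2: x=7/4 → posterior Inverse-Gamma(14/3, 181/32)
obs 3: x=5/4 → posterior Inverse-Gamma(31/6, 95/16)
obs 4: x=3 → posterior Inverse-Gamma(17/3, 145/16)
obs 5: x=-2 → posterior Inverse-Gamma(37/6, 195/16)

585/344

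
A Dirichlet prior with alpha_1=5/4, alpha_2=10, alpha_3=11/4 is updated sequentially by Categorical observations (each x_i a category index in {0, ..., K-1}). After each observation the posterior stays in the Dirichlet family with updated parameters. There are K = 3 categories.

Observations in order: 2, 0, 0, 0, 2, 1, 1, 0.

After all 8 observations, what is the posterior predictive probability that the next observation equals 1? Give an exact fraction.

obs 1: x=2 → posterior Dirichlet(5/4, 10, 15/4)
obs 2: x=0 → posterior Dirichlet(9/4, 10, 15/4)
obs 3: x=0 → posterior Dirichlet(13/4, 10, 15/4)
obs 4: x=0 → posterior Dirichlet(17/4, 10, 15/4)
obs 5: x=2 → posterior Dirichlet(17/4, 10, 19/4)
obs 6: x=1 → posterior Dirichlet(17/4, 11, 19/4)
obs 7: x=1 → posterior Dirichlet(17/4, 12, 19/4)
obs 8: x=0 → posterior Dirichlet(21/4, 12, 19/4)

6/11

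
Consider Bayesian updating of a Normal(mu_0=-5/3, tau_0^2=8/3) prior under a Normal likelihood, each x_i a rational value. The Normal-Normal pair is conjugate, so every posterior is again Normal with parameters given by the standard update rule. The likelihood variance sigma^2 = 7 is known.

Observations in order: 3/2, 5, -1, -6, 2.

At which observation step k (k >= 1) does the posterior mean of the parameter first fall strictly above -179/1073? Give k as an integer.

obs 1: x=3/2 → posterior Normal(-23/29, 56/29)
obs 2: x=5 → posterior Normal(17/37, 56/37)
obs 3: x=-1 → posterior Normal(1/5, 56/45)
obs 4: x=-6 → posterior Normal(-39/53, 56/53)
obs 5: x=2 → posterior Normal(-23/61, 56/61)

k = 2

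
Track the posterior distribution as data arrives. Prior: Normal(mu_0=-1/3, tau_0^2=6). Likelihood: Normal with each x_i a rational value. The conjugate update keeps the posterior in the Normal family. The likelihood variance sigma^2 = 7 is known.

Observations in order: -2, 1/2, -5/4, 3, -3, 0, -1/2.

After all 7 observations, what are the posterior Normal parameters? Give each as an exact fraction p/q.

obs 1: x=-2 → posterior Normal(-43/39, 42/13)
obs 2: x=1/2 → posterior Normal(-34/57, 42/19)
obs 3: x=-5/4 → posterior Normal(-113/150, 42/25)
obs 4: x=3 → posterior Normal(-5/186, 42/31)
obs 5: x=-3 → posterior Normal(-113/222, 42/37)
obs 6: x=0 → posterior Normal(-113/258, 42/43)
obs 7: x=-1/2 → posterior Normal(-131/294, 6/7)

mu_0=-131/294, tau_0^2=6/7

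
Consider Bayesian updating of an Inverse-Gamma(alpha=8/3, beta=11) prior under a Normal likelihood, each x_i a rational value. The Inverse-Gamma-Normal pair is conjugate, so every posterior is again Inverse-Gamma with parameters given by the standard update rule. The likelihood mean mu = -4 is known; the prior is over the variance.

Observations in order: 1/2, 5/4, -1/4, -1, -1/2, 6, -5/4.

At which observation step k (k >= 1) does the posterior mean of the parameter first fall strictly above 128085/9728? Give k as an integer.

obs 1: x=1/2 → posterior Inverse-Gamma(19/6, 169/8)
obs 2: x=5/4 → posterior Inverse-Gamma(11/3, 1117/32)
obs 3: x=-1/4 → posterior Inverse-Gamma(25/6, 671/16)
obs 4: x=-1 → posterior Inverse-Gamma(14/3, 743/16)
obs 5: x=-1/2 → posterior Inverse-Gamma(31/6, 841/16)
obs 6: x=6 → posterior Inverse-Gamma(17/3, 1641/16)
obs 7: x=-5/4 → posterior Inverse-Gamma(37/6, 3403/32)

k = 3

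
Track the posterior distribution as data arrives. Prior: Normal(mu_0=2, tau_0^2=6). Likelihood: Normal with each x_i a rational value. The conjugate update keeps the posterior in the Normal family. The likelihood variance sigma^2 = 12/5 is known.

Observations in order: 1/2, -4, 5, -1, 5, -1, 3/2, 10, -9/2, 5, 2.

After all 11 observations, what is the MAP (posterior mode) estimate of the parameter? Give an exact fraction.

obs 1: x=1/2 → posterior Normal(13/14, 12/7)
obs 2: x=-4 → posterior Normal(-9/8, 1)
obs 3: x=5 → posterior Normal(23/34, 12/17)
obs 4: x=-1 → posterior Normal(13/44, 6/11)
obs 5: x=5 → posterior Normal(7/6, 4/9)
obs 6: x=-1 → posterior Normal(53/64, 3/8)
obs 7: x=3/2 → posterior Normal(34/37, 12/37)
obs 8: x=10 → posterior Normal(2, 2/7)
obs 9: x=-9/2 → posterior Normal(123/94, 12/47)
obs 10: x=5 → posterior Normal(173/104, 3/13)
obs 11: x=2 → posterior Normal(193/114, 4/19)

193/114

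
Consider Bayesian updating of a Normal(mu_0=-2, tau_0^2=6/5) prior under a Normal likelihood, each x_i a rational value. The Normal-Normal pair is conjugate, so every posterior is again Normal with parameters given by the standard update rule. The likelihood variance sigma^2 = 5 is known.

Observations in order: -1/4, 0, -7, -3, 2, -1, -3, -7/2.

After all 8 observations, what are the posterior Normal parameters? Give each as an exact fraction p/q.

mu_0=-289/146, tau_0^2=30/73

obs 1: x=-1/4 → posterior Normal(-103/62, 30/31)
obs 2: x=0 → posterior Normal(-103/74, 30/37)
obs 3: x=-7 → posterior Normal(-187/86, 30/43)
obs 4: x=-3 → posterior Normal(-223/98, 30/49)
obs 5: x=2 → posterior Normal(-199/110, 6/11)
obs 6: x=-1 → posterior Normal(-211/122, 30/61)
obs 7: x=-3 → posterior Normal(-247/134, 30/67)
obs 8: x=-7/2 → posterior Normal(-289/146, 30/73)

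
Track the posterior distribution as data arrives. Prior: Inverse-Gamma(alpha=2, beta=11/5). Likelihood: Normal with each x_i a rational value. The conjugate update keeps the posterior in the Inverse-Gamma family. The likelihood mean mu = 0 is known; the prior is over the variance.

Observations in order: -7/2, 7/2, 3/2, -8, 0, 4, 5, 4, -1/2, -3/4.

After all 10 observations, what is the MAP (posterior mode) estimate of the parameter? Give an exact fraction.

12237/1280

obs 1: x=-7/2 → posterior Inverse-Gamma(5/2, 333/40)
obs 2: x=7/2 → posterior Inverse-Gamma(3, 289/20)
obs 3: x=3/2 → posterior Inverse-Gamma(7/2, 623/40)
obs 4: x=-8 → posterior Inverse-Gamma(4, 1903/40)
obs 5: x=0 → posterior Inverse-Gamma(9/2, 1903/40)
obs 6: x=4 → posterior Inverse-Gamma(5, 2223/40)
obs 7: x=5 → posterior Inverse-Gamma(11/2, 2723/40)
obs 8: x=4 → posterior Inverse-Gamma(6, 3043/40)
obs 9: x=-1/2 → posterior Inverse-Gamma(13/2, 381/5)
obs 10: x=-3/4 → posterior Inverse-Gamma(7, 12237/160)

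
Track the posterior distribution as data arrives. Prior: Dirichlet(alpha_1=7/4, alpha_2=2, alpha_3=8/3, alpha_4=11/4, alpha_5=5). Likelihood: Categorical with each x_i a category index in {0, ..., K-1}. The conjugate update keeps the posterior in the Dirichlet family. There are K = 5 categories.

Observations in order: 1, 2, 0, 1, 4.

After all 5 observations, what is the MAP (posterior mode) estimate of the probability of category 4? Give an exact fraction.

6/17

obs 1: x=1 → posterior Dirichlet(7/4, 3, 8/3, 11/4, 5)
obs 2: x=2 → posterior Dirichlet(7/4, 3, 11/3, 11/4, 5)
obs 3: x=0 → posterior Dirichlet(11/4, 3, 11/3, 11/4, 5)
obs 4: x=1 → posterior Dirichlet(11/4, 4, 11/3, 11/4, 5)
obs 5: x=4 → posterior Dirichlet(11/4, 4, 11/3, 11/4, 6)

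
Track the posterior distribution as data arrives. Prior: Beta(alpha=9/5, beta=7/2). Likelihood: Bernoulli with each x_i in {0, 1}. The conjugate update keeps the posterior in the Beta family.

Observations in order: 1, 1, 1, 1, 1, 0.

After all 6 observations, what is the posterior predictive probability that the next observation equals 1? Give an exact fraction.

obs 1: x=1 → posterior Beta(14/5, 7/2)
obs 2: x=1 → posterior Beta(19/5, 7/2)
obs 3: x=1 → posterior Beta(24/5, 7/2)
obs 4: x=1 → posterior Beta(29/5, 7/2)
obs 5: x=1 → posterior Beta(34/5, 7/2)
obs 6: x=0 → posterior Beta(34/5, 9/2)

68/113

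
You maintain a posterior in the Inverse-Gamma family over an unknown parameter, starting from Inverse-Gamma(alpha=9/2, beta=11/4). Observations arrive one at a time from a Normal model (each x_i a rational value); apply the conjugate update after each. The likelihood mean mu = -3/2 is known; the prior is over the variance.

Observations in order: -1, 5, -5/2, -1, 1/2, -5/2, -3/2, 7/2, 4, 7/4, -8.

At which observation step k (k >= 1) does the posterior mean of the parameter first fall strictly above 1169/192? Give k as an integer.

obs 1: x=-1 → posterior Inverse-Gamma(5, 23/8)
obs 2: x=5 → posterior Inverse-Gamma(11/2, 24)
obs 3: x=-5/2 → posterior Inverse-Gamma(6, 49/2)
obs 4: x=-1 → posterior Inverse-Gamma(13/2, 197/8)
obs 5: x=1/2 → posterior Inverse-Gamma(7, 213/8)
obs 6: x=-5/2 → posterior Inverse-Gamma(15/2, 217/8)
obs 7: x=-3/2 → posterior Inverse-Gamma(8, 217/8)
obs 8: x=7/2 → posterior Inverse-Gamma(17/2, 317/8)
obs 9: x=4 → posterior Inverse-Gamma(9, 219/4)
obs 10: x=7/4 → posterior Inverse-Gamma(19/2, 1921/32)
obs 11: x=-8 → posterior Inverse-Gamma(10, 2597/32)

k = 9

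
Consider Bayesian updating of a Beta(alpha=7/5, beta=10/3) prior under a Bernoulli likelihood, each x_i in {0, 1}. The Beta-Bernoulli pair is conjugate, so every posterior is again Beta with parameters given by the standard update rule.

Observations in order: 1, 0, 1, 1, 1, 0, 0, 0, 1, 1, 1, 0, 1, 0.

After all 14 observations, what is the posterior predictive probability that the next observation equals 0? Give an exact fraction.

140/281

obs 1: x=1 → posterior Beta(12/5, 10/3)
obs 2: x=0 → posterior Beta(12/5, 13/3)
obs 3: x=1 → posterior Beta(17/5, 13/3)
obs 4: x=1 → posterior Beta(22/5, 13/3)
obs 5: x=1 → posterior Beta(27/5, 13/3)
obs 6: x=0 → posterior Beta(27/5, 16/3)
obs 7: x=0 → posterior Beta(27/5, 19/3)
obs 8: x=0 → posterior Beta(27/5, 22/3)
obs 9: x=1 → posterior Beta(32/5, 22/3)
obs 10: x=1 → posterior Beta(37/5, 22/3)
obs 11: x=1 → posterior Beta(42/5, 22/3)
obs 12: x=0 → posterior Beta(42/5, 25/3)
obs 13: x=1 → posterior Beta(47/5, 25/3)
obs 14: x=0 → posterior Beta(47/5, 28/3)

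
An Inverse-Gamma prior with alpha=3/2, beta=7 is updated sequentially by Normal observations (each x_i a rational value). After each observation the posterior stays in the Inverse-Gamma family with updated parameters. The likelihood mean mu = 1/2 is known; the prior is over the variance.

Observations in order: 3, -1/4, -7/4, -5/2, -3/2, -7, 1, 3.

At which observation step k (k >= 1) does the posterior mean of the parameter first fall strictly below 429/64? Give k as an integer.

k = 3

obs 1: x=3 → posterior Inverse-Gamma(2, 81/8)
obs 2: x=-1/4 → posterior Inverse-Gamma(5/2, 333/32)
obs 3: x=-7/4 → posterior Inverse-Gamma(3, 207/16)
obs 4: x=-5/2 → posterior Inverse-Gamma(7/2, 279/16)
obs 5: x=-3/2 → posterior Inverse-Gamma(4, 311/16)
obs 6: x=-7 → posterior Inverse-Gamma(9/2, 761/16)
obs 7: x=1 → posterior Inverse-Gamma(5, 763/16)
obs 8: x=3 → posterior Inverse-Gamma(11/2, 813/16)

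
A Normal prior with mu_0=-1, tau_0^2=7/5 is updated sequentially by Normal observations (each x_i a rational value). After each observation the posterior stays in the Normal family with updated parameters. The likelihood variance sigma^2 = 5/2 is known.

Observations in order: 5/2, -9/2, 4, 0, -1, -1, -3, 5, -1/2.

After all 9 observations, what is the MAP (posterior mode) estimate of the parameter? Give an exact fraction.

obs 1: x=5/2 → posterior Normal(10/39, 35/39)
obs 2: x=-9/2 → posterior Normal(-1, 35/53)
obs 3: x=4 → posterior Normal(3/67, 35/67)
obs 4: x=0 → posterior Normal(1/27, 35/81)
obs 5: x=-1 → posterior Normal(-11/95, 7/19)
obs 6: x=-1 → posterior Normal(-25/109, 35/109)
obs 7: x=-3 → posterior Normal(-67/123, 35/123)
obs 8: x=5 → posterior Normal(3/137, 35/137)
obs 9: x=-1/2 → posterior Normal(-4/151, 35/151)

-4/151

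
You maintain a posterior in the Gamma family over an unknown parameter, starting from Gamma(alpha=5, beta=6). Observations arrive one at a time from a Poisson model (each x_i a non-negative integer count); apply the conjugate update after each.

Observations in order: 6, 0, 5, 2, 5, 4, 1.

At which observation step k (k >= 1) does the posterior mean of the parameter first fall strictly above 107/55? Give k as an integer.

obs 1: x=6 → posterior Gamma(11, 7)
obs 2: x=0 → posterior Gamma(11, 8)
obs 3: x=5 → posterior Gamma(16, 9)
obs 4: x=2 → posterior Gamma(18, 10)
obs 5: x=5 → posterior Gamma(23, 11)
obs 6: x=4 → posterior Gamma(27, 12)
obs 7: x=1 → posterior Gamma(28, 13)

k = 5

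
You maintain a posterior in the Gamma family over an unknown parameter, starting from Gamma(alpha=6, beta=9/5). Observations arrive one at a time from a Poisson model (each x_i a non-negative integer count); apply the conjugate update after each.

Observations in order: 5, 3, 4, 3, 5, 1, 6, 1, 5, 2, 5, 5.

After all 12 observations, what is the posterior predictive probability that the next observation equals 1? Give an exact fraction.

obs 1: x=5 → posterior Gamma(11, 14/5)
obs 2: x=3 → posterior Gamma(14, 19/5)
obs 3: x=4 → posterior Gamma(18, 24/5)
obs 4: x=3 → posterior Gamma(21, 29/5)
obs 5: x=5 → posterior Gamma(26, 34/5)
obs 6: x=1 → posterior Gamma(27, 39/5)
obs 7: x=6 → posterior Gamma(33, 44/5)
obs 8: x=1 → posterior Gamma(34, 49/5)
obs 9: x=5 → posterior Gamma(39, 54/5)
obs 10: x=2 → posterior Gamma(41, 59/5)
obs 11: x=5 → posterior Gamma(46, 64/5)
obs 12: x=5 → posterior Gamma(51, 69/5)

1541146087332506511578552428646374740729500413537934127208593483974910202502539880936413131422595/15850735756089007007315946629798857259296800610370301412736419646946451229091887374634701318782976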